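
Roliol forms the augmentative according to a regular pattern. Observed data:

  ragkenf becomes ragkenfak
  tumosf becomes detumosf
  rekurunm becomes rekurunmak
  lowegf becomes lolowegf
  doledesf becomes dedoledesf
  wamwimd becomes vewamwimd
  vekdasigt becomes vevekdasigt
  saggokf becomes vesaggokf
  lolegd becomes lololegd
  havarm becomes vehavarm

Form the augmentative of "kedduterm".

vekedduterm

lowegf and tumosf both end in -f yet inflect differently (lolowegf, detumosf), so the final letter is not what conditions the rule; the second-to-last letter is.
"kedduterm" has second-to-last letter 'r'. The one such stem in the data (havarm → vehavarm) adds the prefix ve-, so the same rule applies.
The other patterns: stems whose second-to-last letter is 'g' repeat the first consonant+vowel as a prefix; stems whose second-to-last letter is 's' add the prefix de-; stems whose second-to-last letter is 'n' add -ak.
So kedduterm → vekedduterm.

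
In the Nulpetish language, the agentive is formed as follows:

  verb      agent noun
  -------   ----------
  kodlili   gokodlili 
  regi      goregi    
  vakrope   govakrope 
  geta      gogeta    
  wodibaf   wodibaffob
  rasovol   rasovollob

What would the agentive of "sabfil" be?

sabfillob

geta and wodibaf both have last vowel 'a' yet inflect differently (gogeta, wodibaffob), so the last vowel is not what conditions the rule; whether the stem ends in a vowel or a consonant is.
"sabfil" ends in a consonant. The stems ending in a consonant (wodibaf → wodibaffob, rasovol → rasovollob) double the final consonant and add -ob.
The other pattern: stems ending in a vowel add the prefix go-.
So sabfil → sabfillob.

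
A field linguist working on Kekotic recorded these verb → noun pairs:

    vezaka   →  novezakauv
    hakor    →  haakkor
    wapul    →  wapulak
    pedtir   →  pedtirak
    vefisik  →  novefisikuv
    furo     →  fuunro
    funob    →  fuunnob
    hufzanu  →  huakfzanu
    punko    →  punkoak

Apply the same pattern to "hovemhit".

hoakvemhit

pedtir and hakor both end in -r yet inflect differently (pedtirak, haakkor), so the final letter is not what conditions the rule; the first letter is.
"hovemhit" begins with h-. The stems beginning with h- (hakor → haakkor, hufzanu → huakfzanu) insert -ak- after the first vowel.
So hovemhit → hoakvemhit.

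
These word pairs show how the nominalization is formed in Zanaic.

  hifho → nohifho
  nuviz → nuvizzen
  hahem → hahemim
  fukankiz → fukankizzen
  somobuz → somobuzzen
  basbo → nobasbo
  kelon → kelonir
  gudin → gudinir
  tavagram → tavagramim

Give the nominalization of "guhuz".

basbo and kelon both have last vowel 'o' yet inflect differently (nobasbo, kelonir), so the last vowel is not what conditions the rule; the final letter is.
"guhuz" ends in -z. The stems ending in -z (fukankiz → fukankizzen, nuviz → nuvizzen, somobuz → somobuzzen) double the final consonant and add -en.
The other patterns: stems ending in -m add -im; stems ending in -o add the prefix no-; stems ending in -n add -ir.
So guhuz → guhuzzen.

guhuzzen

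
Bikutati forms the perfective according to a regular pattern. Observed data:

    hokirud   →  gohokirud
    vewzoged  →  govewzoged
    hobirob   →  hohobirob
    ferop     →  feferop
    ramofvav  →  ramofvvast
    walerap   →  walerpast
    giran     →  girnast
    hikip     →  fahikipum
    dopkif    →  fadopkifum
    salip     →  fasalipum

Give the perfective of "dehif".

ferop and walerap both end in -p yet inflect differently (feferop, walerpast), so the final letter is not what conditions the rule; the last vowel is.
"dehif" has last vowel 'i'. The stems whose last vowel is 'i' (hikip → fahikipum, dopkif → fadopkifum, salip → fasalipum) add fa- … -um around the stem.
The other patterns: stems whose last vowel is 'e' or 'u' add the prefix go-; stems whose last vowel is 'o' repeat the first consonant+vowel as a prefix; stems whose last vowel is 'a' delete the last vowel and add -ast.
So dehif → fadehifum.

fadehifum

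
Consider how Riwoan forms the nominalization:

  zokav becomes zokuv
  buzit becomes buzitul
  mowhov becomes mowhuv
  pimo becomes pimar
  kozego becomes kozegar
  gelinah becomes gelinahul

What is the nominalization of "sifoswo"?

sifoswar

mowhov and kozego both have last vowel 'o' yet inflect differently (mowhuv, kozegar), so the last vowel is not what conditions the rule; the final letter is.
"sifoswo" ends in -o. The stems ending in -o (kozego → kozegar, pimo → pimar) drop the final letter and add -ar.
The other patterns: stems ending in -v change the last vowel to 'u'; stems ending in -h or -t add -ul.
So sifoswo → sifoswar.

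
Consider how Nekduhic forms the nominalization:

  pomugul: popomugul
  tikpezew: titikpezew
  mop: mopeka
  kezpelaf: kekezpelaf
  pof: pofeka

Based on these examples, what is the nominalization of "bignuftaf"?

bibignuftaf

pof and kezpelaf both end in -f yet inflect differently (pofeka, kekezpelaf), so the final letter is not what conditions the rule; the number of vowels is.
"bignuftaf" has 3 vowels. The stems with 3 vowels (kezpelaf → kekezpelaf, tikpezew → titikpezew, pomugul → popomugul) repeat the first consonant+vowel as a prefix.
The other pattern: stems with 1 vowel add -eka.
So bignuftaf → bibignuftaf.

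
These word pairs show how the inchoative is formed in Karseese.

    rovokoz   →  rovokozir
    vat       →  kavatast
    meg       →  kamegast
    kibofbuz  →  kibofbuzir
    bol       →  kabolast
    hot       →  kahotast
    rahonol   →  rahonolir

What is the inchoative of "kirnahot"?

"kirnahot" has 3 vowels. The stems with 3 vowels (rahonol → rahonolir, rovokoz → rovokozir, kibofbuz → kibofbuzir) add -ir.
So kirnahot → kirnahotir.

kirnahotir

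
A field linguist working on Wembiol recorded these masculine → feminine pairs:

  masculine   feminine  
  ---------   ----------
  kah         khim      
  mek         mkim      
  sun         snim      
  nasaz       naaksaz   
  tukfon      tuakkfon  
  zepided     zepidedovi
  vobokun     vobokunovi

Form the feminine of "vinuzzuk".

"vinuzzuk" has 3 vowels. The stems with 3 vowels (zepided → zepidedovi, vobokun → vobokunovi) add -ovi.
So vinuzzuk → vinuzzukovi.

vinuzzukovi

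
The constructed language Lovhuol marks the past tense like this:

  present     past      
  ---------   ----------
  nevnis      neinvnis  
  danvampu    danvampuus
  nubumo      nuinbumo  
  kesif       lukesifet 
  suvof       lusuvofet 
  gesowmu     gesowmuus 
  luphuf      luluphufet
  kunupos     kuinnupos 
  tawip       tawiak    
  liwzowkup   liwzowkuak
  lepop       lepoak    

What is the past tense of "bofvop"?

danvampu and liwzowkup both have last vowel 'u' yet inflect differently (danvampuus, liwzowkuak), so the last vowel is not what conditions the rule; the final letter is.
"bofvop" ends in -p. The stems ending in -p (tawip → tawiak, lepop → lepoak, liwzowkup → liwzowkuak) drop the final letter and add -ak.
The other patterns: stems ending in -u add -us; stems ending in -f add lu- … -et around the stem; stems ending in -o or -s insert -in- after the first vowel.
So bofvop → bofvoak.

bofvoak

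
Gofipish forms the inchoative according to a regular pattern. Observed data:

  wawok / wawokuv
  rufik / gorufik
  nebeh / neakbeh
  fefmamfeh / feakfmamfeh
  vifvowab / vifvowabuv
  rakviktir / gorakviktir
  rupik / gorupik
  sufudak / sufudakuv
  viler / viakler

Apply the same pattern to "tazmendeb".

rakviktir and viler both end in -r yet inflect differently (gorakviktir, viakler), so the final letter is not what conditions the rule; the last vowel is.
"tazmendeb" has last vowel 'e'. The stems whose last vowel is 'e' (fefmamfeh → feakfmamfeh, viler → viakler, nebeh → neakbeh) insert -ak- after the first vowel.
The other patterns: stems whose last vowel is 'i' add the prefix go-; stems whose last vowel is 'a' or 'o' add -uv.
So tazmendeb → taakzmendeb.

taakzmendeb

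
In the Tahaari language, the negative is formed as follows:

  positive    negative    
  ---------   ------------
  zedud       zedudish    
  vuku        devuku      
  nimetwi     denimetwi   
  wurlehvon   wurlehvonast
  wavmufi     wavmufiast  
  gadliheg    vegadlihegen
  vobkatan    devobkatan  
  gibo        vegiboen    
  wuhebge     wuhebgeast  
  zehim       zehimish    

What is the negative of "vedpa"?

devedpa

wavmufi and nimetwi both end in -i yet inflect differently (wavmufiast, denimetwi), so the final letter is not what conditions the rule; the first letter is.
"vedpa" begins with v-. The stems beginning with v- (vobkatan → devobkatan, vuku → devuku) add the prefix de-.
So vedpa → devedpa.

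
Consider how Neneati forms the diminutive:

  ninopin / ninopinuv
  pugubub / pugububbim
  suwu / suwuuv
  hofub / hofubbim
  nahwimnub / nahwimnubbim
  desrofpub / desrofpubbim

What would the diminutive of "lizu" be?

hofub and suwu both have last vowel 'u' yet inflect differently (hofubbim, suwuuv), so the last vowel is not what conditions the rule; the final letter is.
"lizu" ends in -u. The one such stem in the data (suwu → suwuuv) adds -uv, so the same rule applies.
The other pattern: stems ending in -b double the final consonant and add -im.
So lizu → lizuuv.

lizuuv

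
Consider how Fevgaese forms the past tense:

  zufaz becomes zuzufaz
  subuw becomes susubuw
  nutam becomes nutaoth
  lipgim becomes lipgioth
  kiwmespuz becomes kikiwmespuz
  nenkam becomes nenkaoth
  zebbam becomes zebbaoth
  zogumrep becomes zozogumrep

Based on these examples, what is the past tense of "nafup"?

nanafup

"nafup" ends in -p. The one such stem in the data (zogumrep → zozogumrep) repeats the first consonant+vowel as a prefix (as do kiwmespuz, zufaz), so the same rule applies.
So nafup → nanafup.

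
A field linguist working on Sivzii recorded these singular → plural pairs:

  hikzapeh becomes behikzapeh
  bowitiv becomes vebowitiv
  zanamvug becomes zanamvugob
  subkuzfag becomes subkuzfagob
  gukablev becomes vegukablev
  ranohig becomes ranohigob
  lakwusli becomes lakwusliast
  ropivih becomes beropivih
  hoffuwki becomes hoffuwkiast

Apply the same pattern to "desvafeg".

desvafegob

ropivih and ranohig both have last vowel 'i' yet inflect differently (beropivih, ranohigob), so the last vowel is not what conditions the rule; the final letter is.
"desvafeg" ends in -g. The stems ending in -g (subkuzfag → subkuzfagob, zanamvug → zanamvugob, ranohig → ranohigob) add -ob.
So desvafeg → desvafegob.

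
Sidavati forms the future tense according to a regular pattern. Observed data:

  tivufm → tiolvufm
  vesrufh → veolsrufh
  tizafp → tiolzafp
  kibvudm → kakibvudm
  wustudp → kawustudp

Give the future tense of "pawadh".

tivufm and kibvudm both end in -m yet inflect differently (tiolvufm, kakibvudm), so the final letter is not what conditions the rule; the second-to-last letter is.
"pawadh" has second-to-last letter 'd'. The stems whose second-to-last letter is 'd' (kibvudm → kakibvudm, wustudp → kawustudp) add the prefix ka-.
The other pattern: stems whose second-to-last letter is 'f' insert -ol- after the first vowel.
So pawadh → kapawadh.

kapawadh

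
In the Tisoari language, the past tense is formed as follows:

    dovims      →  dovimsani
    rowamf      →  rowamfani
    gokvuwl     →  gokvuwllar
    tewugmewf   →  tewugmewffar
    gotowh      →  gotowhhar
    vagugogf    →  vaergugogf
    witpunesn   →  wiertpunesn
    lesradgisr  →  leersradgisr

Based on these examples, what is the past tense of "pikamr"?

"pikamr" has second-to-last letter 'm'. The stems whose second-to-last letter is 'm' (dovims → dovimsani, rowamf → rowamfani) add -ani.
The other patterns: stems whose second-to-last letter is 'w' double the final consonant and add -ar; stems whose second-to-last letter is 'g' or 's' insert -er- after the first vowel.
So pikamr → pikamrani.

pikamrani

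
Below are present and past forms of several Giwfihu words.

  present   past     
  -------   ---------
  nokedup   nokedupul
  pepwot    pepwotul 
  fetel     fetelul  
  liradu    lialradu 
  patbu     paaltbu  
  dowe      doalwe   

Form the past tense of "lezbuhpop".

lezbuhpopul

nokedup and liradu both have last vowel 'u' yet inflect differently (nokedupul, lialradu), so the last vowel is not what conditions the rule; whether the stem ends in a vowel or a consonant is.
"lezbuhpop" ends in a consonant. The stems ending in a consonant (nokedup → nokedupul, pepwot → pepwotul, fetel → fetelul) add -ul.
The other pattern: stems ending in a vowel insert -al- after the first vowel.
So lezbuhpop → lezbuhpopul.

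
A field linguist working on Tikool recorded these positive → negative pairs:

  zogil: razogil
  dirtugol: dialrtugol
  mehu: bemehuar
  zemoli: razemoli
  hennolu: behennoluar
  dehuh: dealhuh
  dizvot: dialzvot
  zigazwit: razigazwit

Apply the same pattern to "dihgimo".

"dihgimo" begins with d-. The stems beginning with d- (dirtugol → dialrtugol, dehuh → dealhuh, dizvot → dialzvot) insert -al- after the first vowel.
The other patterns: stems beginning with z- add the prefix ra-; stems beginning with h- or m- add be- … -ar around the stem.
So dihgimo → dialhgimo.

dialhgimo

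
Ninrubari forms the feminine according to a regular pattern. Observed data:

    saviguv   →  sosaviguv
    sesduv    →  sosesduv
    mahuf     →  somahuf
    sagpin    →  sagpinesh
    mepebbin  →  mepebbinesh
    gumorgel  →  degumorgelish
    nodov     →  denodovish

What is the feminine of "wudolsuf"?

sowudolsuf

saviguv and nodov both end in -v yet inflect differently (sosaviguv, denodovish), so the final letter is not what conditions the rule; the last vowel is.
"wudolsuf" has last vowel 'u'. The stems whose last vowel is 'u' (saviguv → sosaviguv, sesduv → sosesduv, mahuf → somahuf) add the prefix so-.
The other patterns: stems whose last vowel is 'i' add -esh; stems whose last vowel is 'e' or 'o' add de- … -ish around the stem.
So wudolsuf → sowudolsuf.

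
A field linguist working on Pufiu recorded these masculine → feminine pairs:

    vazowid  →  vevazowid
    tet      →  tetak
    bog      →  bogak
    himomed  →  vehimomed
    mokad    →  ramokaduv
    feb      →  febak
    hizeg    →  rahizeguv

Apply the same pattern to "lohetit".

velohetit

bog and hizeg both end in -g yet inflect differently (bogak, rahizeguv), so the final letter is not what conditions the rule; the number of vowels is.
"lohetit" has 3 vowels. The stems with 3 vowels (himomed → vehimomed, vazowid → vevazowid) add the prefix ve-.
The other patterns: stems with 1 vowel add -ak; stems with 2 vowels add ra- … -uv around the stem.
So lohetit → velohetit.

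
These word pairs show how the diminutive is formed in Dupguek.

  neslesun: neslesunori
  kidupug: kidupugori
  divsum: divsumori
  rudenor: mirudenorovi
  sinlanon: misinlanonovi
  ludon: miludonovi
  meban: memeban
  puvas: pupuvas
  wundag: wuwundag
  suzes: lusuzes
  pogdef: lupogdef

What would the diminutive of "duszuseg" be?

luduszuseg

"duszuseg" has last vowel 'e'. The stems whose last vowel is 'e' (suzes → lusuzes, pogdef → lupogdef) add the prefix lu-.
The other patterns: stems whose last vowel is 'u' add -ori; stems whose last vowel is 'o' add mi- … -ovi around the stem; stems whose last vowel is 'a' repeat the first consonant+vowel as a prefix.
So duszuseg → luduszuseg.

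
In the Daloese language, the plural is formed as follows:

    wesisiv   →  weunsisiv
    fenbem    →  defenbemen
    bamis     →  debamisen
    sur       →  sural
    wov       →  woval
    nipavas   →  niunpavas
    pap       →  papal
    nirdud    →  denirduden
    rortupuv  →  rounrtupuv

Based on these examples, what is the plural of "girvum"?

wov and wesisiv both end in -v yet inflect differently (woval, weunsisiv), so the final letter is not what conditions the rule; the number of vowels is.
"girvum" has 2 vowels. The stems with 2 vowels (bamis → debamisen, nirdud → denirduden, fenbem → defenbemen) add de- … -en around the stem.
So girvum → degirvumen.

degirvumen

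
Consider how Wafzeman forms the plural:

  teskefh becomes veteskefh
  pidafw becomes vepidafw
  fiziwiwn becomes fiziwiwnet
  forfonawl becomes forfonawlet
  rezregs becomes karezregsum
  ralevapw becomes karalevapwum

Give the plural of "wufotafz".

vewufotafz

pidafw and ralevapw both end in -w yet inflect differently (vepidafw, karalevapwum), so the final letter is not what conditions the rule; the second-to-last letter is.
"wufotafz" has second-to-last letter 'f'. The stems whose second-to-last letter is 'f' (pidafw → vepidafw, teskefh → veteskefh) add the prefix ve-.
The other patterns: stems whose second-to-last letter is 'w' add -et; stems whose second-to-last letter is 'g' or 'p' add ka- … -um around the stem.
So wufotafz → vewufotafz.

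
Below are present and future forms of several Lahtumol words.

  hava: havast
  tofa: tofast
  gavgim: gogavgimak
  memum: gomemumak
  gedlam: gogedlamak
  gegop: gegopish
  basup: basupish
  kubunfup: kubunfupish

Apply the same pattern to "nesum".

hava and gedlam both have last vowel 'a' yet inflect differently (havast, gogedlamak), so the last vowel is not what conditions the rule; the final letter is.
"nesum" ends in -m. The stems ending in -m (gavgim → gogavgimak, memum → gomemumak, gedlam → gogedlamak) add go- … -ak around the stem.
So nesum → gonesumak.

gonesumak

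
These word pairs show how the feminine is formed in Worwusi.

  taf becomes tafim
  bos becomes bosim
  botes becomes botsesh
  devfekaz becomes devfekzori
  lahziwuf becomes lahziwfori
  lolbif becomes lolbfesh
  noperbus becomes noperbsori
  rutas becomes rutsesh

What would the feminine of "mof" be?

mofim

bos and botes both end in -s yet inflect differently (bosim, botsesh), so the final letter is not what conditions the rule; the number of vowels is.
"mof" has 1 vowel. The stems with 1 vowel (taf → tafim, bos → bosim) add -im.
The other patterns: stems with 2 vowels delete the last vowel and add -esh; stems with 3 vowels delete the last vowel and add -ori.
So mof → mofim.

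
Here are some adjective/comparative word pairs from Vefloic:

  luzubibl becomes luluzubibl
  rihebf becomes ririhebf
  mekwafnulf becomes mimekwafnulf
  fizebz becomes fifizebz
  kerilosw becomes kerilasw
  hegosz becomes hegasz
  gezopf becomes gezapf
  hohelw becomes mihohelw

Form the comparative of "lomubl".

lolomubl

"lomubl" has second-to-last letter 'b'. The stems whose second-to-last letter is 'b' (fizebz → fifizebz, luzubibl → luluzubibl, rihebf → ririhebf) repeat the first consonant+vowel as a prefix.
So lomubl → lolomubl.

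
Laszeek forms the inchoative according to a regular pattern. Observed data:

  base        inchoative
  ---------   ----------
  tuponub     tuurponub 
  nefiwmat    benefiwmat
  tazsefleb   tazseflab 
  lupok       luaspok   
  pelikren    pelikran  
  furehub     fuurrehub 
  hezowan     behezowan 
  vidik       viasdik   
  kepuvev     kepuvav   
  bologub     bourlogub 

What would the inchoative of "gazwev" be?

hezowan and pelikren both end in -n yet inflect differently (behezowan, pelikran), so the final letter is not what conditions the rule; the last vowel is.
"gazwev" has last vowel 'e'. The stems whose last vowel is 'e' (tazsefleb → tazseflab, kepuvev → kepuvav, pelikren → pelikran) change the last vowel to 'a'.
The other patterns: stems whose last vowel is 'a' add the prefix be-; stems whose last vowel is 'u' insert -ur- after the first vowel; stems whose last vowel is 'i' or 'o' insert -as- after the first vowel.
So gazwev → gazwav.

gazwav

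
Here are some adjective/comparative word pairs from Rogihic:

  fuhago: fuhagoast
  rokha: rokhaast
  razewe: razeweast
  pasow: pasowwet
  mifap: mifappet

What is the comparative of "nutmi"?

nutmiast

"nutmi" ends in a vowel. The stems ending in a vowel (fuhago → fuhagoast, rokha → rokhaast, razewe → razeweast) add -ast.
So nutmi → nutmiast.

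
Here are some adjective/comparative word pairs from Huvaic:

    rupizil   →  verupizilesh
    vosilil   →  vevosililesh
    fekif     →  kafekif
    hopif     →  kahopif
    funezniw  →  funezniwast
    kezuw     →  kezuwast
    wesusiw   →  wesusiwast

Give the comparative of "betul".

vebetulesh

rupizil and fekif both have last vowel 'i' yet inflect differently (verupizilesh, kafekif), so the last vowel is not what conditions the rule; the final letter is.
"betul" ends in -l. The stems ending in -l (rupizil → verupizilesh, vosilil → vevosililesh) add ve- … -esh around the stem.
So betul → vebetulesh.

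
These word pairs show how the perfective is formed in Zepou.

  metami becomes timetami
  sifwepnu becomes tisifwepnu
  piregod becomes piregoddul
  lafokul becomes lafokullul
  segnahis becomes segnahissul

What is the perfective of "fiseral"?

fiserallul

sifwepnu and lafokul both have last vowel 'u' yet inflect differently (tisifwepnu, lafokullul), so the last vowel is not what conditions the rule; whether the stem ends in a vowel or a consonant is.
"fiseral" ends in a consonant. The stems ending in a consonant (piregod → piregoddul, lafokul → lafokullul, segnahis → segnahissul) double the final consonant and add -ul.
The other pattern: stems ending in a vowel add the prefix ti-.
So fiseral → fiserallul.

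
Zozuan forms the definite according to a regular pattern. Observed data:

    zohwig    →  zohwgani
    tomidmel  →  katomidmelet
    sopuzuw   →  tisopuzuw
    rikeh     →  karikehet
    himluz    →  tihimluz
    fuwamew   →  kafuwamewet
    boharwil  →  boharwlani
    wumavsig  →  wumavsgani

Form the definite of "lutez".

kalutezet

sopuzuw and fuwamew both end in -w yet inflect differently (tisopuzuw, kafuwamewet), so the final letter is not what conditions the rule; the last vowel is.
"lutez" has last vowel 'e'. The stems whose last vowel is 'e' (tomidmel → katomidmelet, fuwamew → kafuwamewet, rikeh → karikehet) add ka- … -et around the stem.
So lutez → kalutezet.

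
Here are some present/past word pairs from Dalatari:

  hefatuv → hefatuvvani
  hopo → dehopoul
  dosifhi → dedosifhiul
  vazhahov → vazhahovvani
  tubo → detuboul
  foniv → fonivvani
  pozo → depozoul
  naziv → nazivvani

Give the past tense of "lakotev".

foniv and dosifhi both have last vowel 'i' yet inflect differently (fonivvani, dedosifhiul), so the last vowel is not what conditions the rule; the final letter is.
"lakotev" ends in -v. The stems ending in -v (foniv → fonivvani, vazhahov → vazhahovvani, hefatuv → hefatuvvani) double the final consonant and add -ani.
So lakotev → lakotevvani.

lakotevvani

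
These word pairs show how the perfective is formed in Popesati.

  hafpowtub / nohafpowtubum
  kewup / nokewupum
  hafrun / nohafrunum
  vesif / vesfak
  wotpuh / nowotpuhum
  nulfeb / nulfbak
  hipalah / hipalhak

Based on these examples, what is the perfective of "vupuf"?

novupufum

"vupuf" has last vowel 'u'. The stems whose last vowel is 'u' (wotpuh → nowotpuhum, hafpowtub → nohafpowtubum, kewup → nokewupum) add no- … -um around the stem.
So vupuf → novupufum.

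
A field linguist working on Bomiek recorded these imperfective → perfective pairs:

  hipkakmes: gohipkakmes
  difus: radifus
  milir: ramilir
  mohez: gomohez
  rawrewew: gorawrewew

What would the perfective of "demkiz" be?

hipkakmes and difus both end in -s yet inflect differently (gohipkakmes, radifus), so the final letter is not what conditions the rule; the last vowel is.
"demkiz" has last vowel 'i'. The one such stem in the data (milir → ramilir) adds the prefix ra-, so the same rule applies.
The other pattern: stems whose last vowel is 'e' add the prefix go-.
So demkiz → rademkiz.

rademkiz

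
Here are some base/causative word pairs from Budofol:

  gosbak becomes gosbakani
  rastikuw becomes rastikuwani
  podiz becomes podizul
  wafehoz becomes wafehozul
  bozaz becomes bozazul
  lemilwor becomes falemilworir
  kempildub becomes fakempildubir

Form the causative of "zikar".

gosbak and bozaz both have last vowel 'a' yet inflect differently (gosbakani, bozazul), so the last vowel is not what conditions the rule; the final letter is.
"zikar" ends in -r. The one such stem in the data (lemilwor → falemilworir) adds fa- … -ir around the stem, so the same rule applies.
The other patterns: stems ending in -k or -w add -ani; stems ending in -z add -ul.
So zikar → fazikarir.

fazikarir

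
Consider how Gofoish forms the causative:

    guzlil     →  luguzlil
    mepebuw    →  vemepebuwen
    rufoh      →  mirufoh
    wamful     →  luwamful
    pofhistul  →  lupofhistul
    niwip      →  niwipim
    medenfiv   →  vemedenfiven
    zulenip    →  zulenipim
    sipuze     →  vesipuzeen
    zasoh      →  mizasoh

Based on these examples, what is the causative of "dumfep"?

dumfepim

niwip and guzlil both have last vowel 'i' yet inflect differently (niwipim, luguzlil), so the last vowel is not what conditions the rule; the final letter is.
"dumfep" ends in -p. The stems ending in -p (niwip → niwipim, zulenip → zulenipim) add -im.
So dumfep → dumfepim.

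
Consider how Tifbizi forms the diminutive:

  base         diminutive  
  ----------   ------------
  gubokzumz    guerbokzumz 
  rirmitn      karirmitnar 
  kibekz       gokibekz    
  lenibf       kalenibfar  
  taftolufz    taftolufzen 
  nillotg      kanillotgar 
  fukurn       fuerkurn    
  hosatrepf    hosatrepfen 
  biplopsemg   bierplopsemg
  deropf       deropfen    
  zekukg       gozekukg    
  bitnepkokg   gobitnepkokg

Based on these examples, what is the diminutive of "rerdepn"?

rerdepnen

hosatrepf and lenibf both end in -f yet inflect differently (hosatrepfen, kalenibfar), so the final letter is not what conditions the rule; the second-to-last letter is.
"rerdepn" has second-to-last letter 'p'. The stems whose second-to-last letter is 'p' (hosatrepf → hosatrepfen, deropf → deropfen) add -en.
So rerdepn → rerdepnen.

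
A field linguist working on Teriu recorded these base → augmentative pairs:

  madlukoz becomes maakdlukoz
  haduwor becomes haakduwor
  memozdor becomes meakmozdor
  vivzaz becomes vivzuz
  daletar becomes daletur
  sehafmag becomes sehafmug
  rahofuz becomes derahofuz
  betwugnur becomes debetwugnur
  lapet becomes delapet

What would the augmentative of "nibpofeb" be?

"nibpofeb" has last vowel 'e'. The one such stem in the data (lapet → delapet) adds the prefix de-, so the same rule applies.
The other patterns: stems whose last vowel is 'o' insert -ak- after the first vowel; stems whose last vowel is 'a' change the last vowel to 'u'.
So nibpofeb → denibpofeb.

denibpofeb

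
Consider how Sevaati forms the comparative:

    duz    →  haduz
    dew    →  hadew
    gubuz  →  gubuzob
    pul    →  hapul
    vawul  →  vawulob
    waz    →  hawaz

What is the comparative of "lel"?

halel

gubuz and waz both end in -z yet inflect differently (gubuzob, hawaz), so the final letter is not what conditions the rule; the number of vowels is.
"lel" has 1 vowel. The stems with 1 vowel (waz → hawaz, duz → haduz, dew → hadew) add the prefix ha-.
So lel → halel.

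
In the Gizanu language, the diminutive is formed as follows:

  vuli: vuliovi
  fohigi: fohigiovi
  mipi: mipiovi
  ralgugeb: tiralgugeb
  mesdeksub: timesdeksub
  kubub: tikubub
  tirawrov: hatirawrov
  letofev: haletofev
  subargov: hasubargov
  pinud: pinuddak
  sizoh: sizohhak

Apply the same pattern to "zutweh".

"zutweh" ends in -h. The one such stem in the data (sizoh → sizohhak) doubles the final consonant and adds -ak (as does pinud), so the same rule applies.
The other patterns: stems ending in -i add -ovi; stems ending in -b add the prefix ti-; stems ending in -v add the prefix ha-.
So zutweh → zutwehhak.

zutwehhak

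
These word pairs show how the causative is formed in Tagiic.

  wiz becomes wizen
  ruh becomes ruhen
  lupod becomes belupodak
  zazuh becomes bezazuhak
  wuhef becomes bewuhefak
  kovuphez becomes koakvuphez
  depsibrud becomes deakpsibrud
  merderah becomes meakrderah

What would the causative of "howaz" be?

ruh and zazuh both end in -h yet inflect differently (ruhen, bezazuhak), so the final letter is not what conditions the rule; the number of vowels is.
"howaz" has 2 vowels. The stems with 2 vowels (lupod → belupodak, zazuh → bezazuhak, wuhef → bewuhefak) add be- … -ak around the stem.
The other patterns: stems with 1 vowel add -en; stems with 3 vowels insert -ak- after the first vowel.
So howaz → behowazak.

behowazak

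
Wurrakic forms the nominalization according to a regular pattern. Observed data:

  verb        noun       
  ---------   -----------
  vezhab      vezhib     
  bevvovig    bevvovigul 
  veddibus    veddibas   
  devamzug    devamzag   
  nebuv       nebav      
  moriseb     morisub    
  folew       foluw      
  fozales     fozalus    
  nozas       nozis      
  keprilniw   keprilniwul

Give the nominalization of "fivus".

fivas

veddibus and fozales both end in -s yet inflect differently (veddibas, fozalus), so the final letter is not what conditions the rule; the last vowel is.
"fivus" has last vowel 'u'. The stems whose last vowel is 'u' (devamzug → devamzag, nebuv → nebav, veddibus → veddibas) change the last vowel to 'a'.
So fivus → fivas.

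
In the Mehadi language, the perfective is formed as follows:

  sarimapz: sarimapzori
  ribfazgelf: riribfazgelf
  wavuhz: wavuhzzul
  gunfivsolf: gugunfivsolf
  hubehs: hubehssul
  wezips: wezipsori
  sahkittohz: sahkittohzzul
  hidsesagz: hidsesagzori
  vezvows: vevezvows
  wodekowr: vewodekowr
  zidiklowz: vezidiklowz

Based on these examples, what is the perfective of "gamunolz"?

gagamunolz

"gamunolz" has second-to-last letter 'l'. The stems whose second-to-last letter is 'l' (ribfazgelf → riribfazgelf, gunfivsolf → gugunfivsolf) repeat the first consonant+vowel as a prefix.
So gamunolz → gagamunolz.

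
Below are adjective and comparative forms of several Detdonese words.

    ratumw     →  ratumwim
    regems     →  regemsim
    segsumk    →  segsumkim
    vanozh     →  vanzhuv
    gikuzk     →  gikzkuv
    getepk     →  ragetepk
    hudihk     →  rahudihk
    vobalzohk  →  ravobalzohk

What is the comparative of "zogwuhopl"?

razogwuhopl

segsumk and gikuzk both end in -k yet inflect differently (segsumkim, gikzkuv), so the final letter is not what conditions the rule; the second-to-last letter is.
"zogwuhopl" has second-to-last letter 'p'. The one such stem in the data (getepk → ragetepk) adds the prefix ra-, so the same rule applies.
So zogwuhopl → razogwuhopl.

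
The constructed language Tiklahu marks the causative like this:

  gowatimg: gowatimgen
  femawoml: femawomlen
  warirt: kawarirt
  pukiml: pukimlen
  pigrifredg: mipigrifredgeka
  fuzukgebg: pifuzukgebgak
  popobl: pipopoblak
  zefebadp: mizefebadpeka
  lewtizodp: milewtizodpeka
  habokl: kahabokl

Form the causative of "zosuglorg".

habokl and popobl both end in -l yet inflect differently (kahabokl, pipopoblak), so the final letter is not what conditions the rule; the second-to-last letter is.
"zosuglorg" has second-to-last letter 'r'. The one such stem in the data (warirt → kawarirt) adds the prefix ka-, so the same rule applies.
The other patterns: stems whose second-to-last letter is 'd' add mi- … -eka around the stem; stems whose second-to-last letter is 'b' add pi- … -ak around the stem; stems whose second-to-last letter is 'm' add -en.
So zosuglorg → kazosuglorg.

kazosuglorg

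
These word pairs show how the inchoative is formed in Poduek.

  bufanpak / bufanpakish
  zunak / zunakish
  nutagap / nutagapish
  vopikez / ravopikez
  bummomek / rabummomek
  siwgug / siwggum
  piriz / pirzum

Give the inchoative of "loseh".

raloseh

bufanpak and bummomek both end in -k yet inflect differently (bufanpakish, rabummomek), so the final letter is not what conditions the rule; the last vowel is.
"loseh" has last vowel 'e'. The stems whose last vowel is 'e' (vopikez → ravopikez, bummomek → rabummomek) add the prefix ra-.
The other patterns: stems whose last vowel is 'a' add -ish; stems whose last vowel is 'i' or 'u' delete the last vowel and add -um.
So loseh → raloseh.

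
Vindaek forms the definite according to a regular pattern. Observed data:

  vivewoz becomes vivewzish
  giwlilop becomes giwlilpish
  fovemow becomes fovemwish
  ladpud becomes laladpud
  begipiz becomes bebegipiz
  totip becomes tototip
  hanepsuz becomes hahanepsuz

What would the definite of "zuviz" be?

vivewoz and begipiz both end in -z yet inflect differently (vivewzish, bebegipiz), so the final letter is not what conditions the rule; the last vowel is.
"zuviz" has last vowel 'i'. The stems whose last vowel is 'i' (begipiz → bebegipiz, totip → tototip) repeat the first consonant+vowel as a prefix.
So zuviz → zuzuviz.

zuzuviz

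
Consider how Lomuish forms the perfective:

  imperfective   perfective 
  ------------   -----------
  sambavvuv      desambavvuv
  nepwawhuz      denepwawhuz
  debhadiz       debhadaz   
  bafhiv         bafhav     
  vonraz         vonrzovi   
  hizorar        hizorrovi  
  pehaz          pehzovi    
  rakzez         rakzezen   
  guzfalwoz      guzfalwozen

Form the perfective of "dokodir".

dokodar

"dokodir" has last vowel 'i'. The stems whose last vowel is 'i' (debhadiz → debhadaz, bafhiv → bafhav) change the last vowel to 'a'.
So dokodir → dokodar.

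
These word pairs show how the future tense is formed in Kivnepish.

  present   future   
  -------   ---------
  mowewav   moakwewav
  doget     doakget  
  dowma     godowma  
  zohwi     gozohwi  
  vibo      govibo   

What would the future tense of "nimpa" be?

mowewav and dowma both have last vowel 'a' yet inflect differently (moakwewav, godowma), so the last vowel is not what conditions the rule; whether the stem ends in a vowel or a consonant is.
"nimpa" ends in a vowel. The stems ending in a vowel (dowma → godowma, zohwi → gozohwi, vibo → govibo) add the prefix go-.
The other pattern: stems ending in a consonant insert -ak- after the first vowel.
So nimpa → gonimpa.

gonimpa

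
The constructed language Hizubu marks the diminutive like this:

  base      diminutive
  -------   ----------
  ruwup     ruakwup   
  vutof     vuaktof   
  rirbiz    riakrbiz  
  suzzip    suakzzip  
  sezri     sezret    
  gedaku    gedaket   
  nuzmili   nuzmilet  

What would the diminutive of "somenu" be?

rirbiz and sezri both have last vowel 'i' yet inflect differently (riakrbiz, sezret), so the last vowel is not what conditions the rule; whether the stem ends in a vowel or a consonant is.
"somenu" ends in a vowel. The stems ending in a vowel (sezri → sezret, gedaku → gedaket, nuzmili → nuzmilet) drop the final letter and add -et.
The other pattern: stems ending in a consonant insert -ak- after the first vowel.
So somenu → somenet.

somenet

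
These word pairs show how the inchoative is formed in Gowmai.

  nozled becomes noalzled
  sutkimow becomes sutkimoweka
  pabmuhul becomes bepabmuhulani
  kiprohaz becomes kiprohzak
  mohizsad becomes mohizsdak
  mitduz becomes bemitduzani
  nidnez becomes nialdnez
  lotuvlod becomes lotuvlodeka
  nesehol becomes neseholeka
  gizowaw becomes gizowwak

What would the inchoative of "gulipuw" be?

begulipuwani

pabmuhul and nesehol both end in -l yet inflect differently (bepabmuhulani, neseholeka), so the final letter is not what conditions the rule; the last vowel is.
"gulipuw" has last vowel 'u'. The stems whose last vowel is 'u' (pabmuhul → bepabmuhulani, mitduz → bemitduzani) add be- … -ani around the stem.
The other patterns: stems whose last vowel is 'o' add -eka; stems whose last vowel is 'a' delete the last vowel and add -ak; stems whose last vowel is 'e' insert -al- after the first vowel.
So gulipuw → begulipuwani.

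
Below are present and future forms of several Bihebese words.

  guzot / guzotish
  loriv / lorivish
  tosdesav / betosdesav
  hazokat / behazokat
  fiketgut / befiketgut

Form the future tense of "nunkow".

nunkowish

loriv and tosdesav both end in -v yet inflect differently (lorivish, betosdesav), so the final letter is not what conditions the rule; the number of vowels is.
"nunkow" has 2 vowels. The stems with 2 vowels (guzot → guzotish, loriv → lorivish) add -ish.
So nunkow → nunkowish.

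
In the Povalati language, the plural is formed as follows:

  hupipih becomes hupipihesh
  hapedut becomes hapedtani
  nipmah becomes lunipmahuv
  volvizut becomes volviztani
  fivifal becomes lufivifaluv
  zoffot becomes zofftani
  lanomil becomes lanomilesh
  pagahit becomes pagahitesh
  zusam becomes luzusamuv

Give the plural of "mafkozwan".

lumafkozwanuv

"mafkozwan" has last vowel 'a'. The stems whose last vowel is 'a' (nipmah → lunipmahuv, zusam → luzusamuv, fivifal → lufivifaluv) add lu- … -uv around the stem.
So mafkozwan → lumafkozwanuv.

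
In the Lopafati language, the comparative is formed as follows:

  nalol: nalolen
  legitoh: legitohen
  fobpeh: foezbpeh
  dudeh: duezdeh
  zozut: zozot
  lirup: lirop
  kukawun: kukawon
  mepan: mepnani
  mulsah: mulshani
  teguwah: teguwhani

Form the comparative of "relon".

relonen

legitoh and fobpeh both end in -h yet inflect differently (legitohen, foezbpeh), so the final letter is not what conditions the rule; the last vowel is.
"relon" has last vowel 'o'. The stems whose last vowel is 'o' (nalol → nalolen, legitoh → legitohen) add -en.
So relon → relonen.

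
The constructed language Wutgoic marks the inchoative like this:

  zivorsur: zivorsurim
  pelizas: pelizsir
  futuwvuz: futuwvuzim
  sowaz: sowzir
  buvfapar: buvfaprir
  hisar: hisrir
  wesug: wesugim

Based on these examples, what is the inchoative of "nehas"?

nehsir

"nehas" has last vowel 'a'. The stems whose last vowel is 'a' (sowaz → sowzir, hisar → hisrir, buvfapar → buvfaprir) delete the last vowel and add -ir.
The other pattern: stems whose last vowel is 'u' add -im.
So nehas → nehsir.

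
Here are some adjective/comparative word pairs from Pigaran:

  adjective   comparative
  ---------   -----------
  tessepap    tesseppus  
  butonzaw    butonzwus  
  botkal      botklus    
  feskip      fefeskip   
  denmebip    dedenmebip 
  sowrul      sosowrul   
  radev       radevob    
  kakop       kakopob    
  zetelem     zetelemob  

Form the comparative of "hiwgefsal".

hiwgefslus

"hiwgefsal" has last vowel 'a'. The stems whose last vowel is 'a' (tessepap → tesseppus, butonzaw → butonzwus, botkal → botklus) delete the last vowel and add -us.
The other patterns: stems whose last vowel is 'i' or 'u' repeat the first consonant+vowel as a prefix; stems whose last vowel is 'e' or 'o' add -ob.
So hiwgefsal → hiwgefslus.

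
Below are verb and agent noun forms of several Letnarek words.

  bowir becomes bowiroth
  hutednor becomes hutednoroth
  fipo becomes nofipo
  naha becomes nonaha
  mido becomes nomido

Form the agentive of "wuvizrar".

wuvizraroth

"wuvizrar" ends in a consonant. The stems ending in a consonant (bowir → bowiroth, hutednor → hutednoroth) add -oth.
So wuvizrar → wuvizraroth.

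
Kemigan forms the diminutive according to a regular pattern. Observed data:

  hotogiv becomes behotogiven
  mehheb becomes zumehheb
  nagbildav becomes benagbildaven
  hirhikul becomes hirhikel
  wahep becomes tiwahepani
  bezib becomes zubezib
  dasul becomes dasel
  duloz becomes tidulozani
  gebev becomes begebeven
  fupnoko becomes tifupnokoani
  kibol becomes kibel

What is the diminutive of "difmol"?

bezib and hotogiv both have last vowel 'i' yet inflect differently (zubezib, behotogiven), so the last vowel is not what conditions the rule; the final letter is.
"difmol" ends in -l. The stems ending in -l (hirhikul → hirhikel, kibol → kibel, dasul → dasel) change the last vowel to 'e'.
The other patterns: stems ending in -b add the prefix zu-; stems ending in -v add be- … -en around the stem; stems ending in -o, -p or -z add ti- … -ani around the stem.
So difmol → difmel.

difmel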